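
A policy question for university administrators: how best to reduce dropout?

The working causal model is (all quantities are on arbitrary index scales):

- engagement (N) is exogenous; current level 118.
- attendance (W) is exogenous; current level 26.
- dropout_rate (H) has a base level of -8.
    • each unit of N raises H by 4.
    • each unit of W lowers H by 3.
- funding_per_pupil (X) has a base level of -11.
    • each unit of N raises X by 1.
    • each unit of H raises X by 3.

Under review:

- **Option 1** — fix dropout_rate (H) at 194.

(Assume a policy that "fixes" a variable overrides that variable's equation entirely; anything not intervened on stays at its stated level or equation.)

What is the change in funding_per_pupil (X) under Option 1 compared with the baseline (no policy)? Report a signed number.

-576

Baseline:
  N = 118
  W = 26
  H = -8 + 4·118 − 3·26 = 386
  X = -11 + 118 + 3·386 = 1265
Option 1 (H := 194):
  N = 118
  W = 26
  H = 194
  X = -11 + 118 + 3·194 = 689
Change in X: 689 − 1265 = -576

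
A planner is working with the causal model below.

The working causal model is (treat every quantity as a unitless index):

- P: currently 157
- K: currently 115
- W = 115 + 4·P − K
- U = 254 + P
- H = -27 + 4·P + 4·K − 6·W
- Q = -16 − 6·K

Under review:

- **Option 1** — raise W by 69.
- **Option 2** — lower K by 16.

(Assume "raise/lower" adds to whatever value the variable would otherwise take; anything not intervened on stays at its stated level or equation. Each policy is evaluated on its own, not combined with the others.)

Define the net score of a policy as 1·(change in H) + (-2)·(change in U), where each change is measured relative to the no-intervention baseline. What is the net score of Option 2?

Baseline:
  P = 157
  K = 115
  W = 115 + 4·157 − 115 = 628
  U = 254 + 157 = 411
  H = -27 + 4·157 + 4·115 − 6·628 = -2707
Option 2 (K − 16):
  P = 157
  K = 115 − 16 = 99
  W = 115 + 4·157 − 99 = 644
  U = 254 + 157 = 411
  H = -27 + 4·157 + 4·99 − 6·644 = -2867
ΔH = -2867 − (-2707) = -160; ΔU = 411 − 411 = 0
Score = 1·(-160) + (-2)·0 = -160

-160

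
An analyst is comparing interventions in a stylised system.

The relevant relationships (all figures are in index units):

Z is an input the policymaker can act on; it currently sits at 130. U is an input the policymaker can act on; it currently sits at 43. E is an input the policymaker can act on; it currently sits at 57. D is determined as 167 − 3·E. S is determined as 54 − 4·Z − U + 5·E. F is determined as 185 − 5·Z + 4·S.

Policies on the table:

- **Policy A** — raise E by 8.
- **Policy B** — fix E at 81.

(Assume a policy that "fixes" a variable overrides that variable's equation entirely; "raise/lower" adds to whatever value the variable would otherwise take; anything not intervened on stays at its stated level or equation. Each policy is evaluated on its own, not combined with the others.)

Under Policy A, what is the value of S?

-184

Policy A (E + 8):
  Z = 130
  U = 43
  E = 57 + 8 = 65
  S = 54 − 4·130 − 43 + 5·65 = -184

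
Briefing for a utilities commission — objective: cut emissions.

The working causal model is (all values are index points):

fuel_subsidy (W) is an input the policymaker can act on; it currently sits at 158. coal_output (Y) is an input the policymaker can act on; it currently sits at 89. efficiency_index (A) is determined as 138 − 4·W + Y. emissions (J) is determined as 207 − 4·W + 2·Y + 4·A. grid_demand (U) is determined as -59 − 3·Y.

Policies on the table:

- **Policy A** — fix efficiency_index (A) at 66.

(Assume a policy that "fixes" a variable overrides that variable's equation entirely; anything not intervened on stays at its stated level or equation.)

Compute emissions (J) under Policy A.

17

Policy A (A := 66):
  W = 158
  Y = 89
  A = 66
  J = 207 − 4·158 + 2·89 + 4·66 = 17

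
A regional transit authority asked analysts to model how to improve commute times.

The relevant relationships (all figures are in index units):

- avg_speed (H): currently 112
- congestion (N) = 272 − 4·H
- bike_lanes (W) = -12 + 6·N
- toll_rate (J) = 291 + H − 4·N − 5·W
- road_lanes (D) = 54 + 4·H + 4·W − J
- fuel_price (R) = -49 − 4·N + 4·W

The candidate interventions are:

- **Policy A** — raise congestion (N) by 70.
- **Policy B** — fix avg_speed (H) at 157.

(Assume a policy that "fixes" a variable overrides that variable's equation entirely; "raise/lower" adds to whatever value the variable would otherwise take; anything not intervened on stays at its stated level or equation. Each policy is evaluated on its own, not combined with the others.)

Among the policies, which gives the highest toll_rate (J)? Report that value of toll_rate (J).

Policy A (N + 70):
  H = 112
  N = 272 − 4·112 (+70 from intervention) = -106
  W = -12 + 6·(-106) = -648
  J = 291 + 112 − 4·(-106) − 5·(-648) = 4067
Policy B (H := 157):
  H = 157
  N = 272 − 4·157 = -356
  W = -12 + 6·(-356) = -2148
  J = 291 + 157 − 4·(-356) − 5·(-2148) = 12612
Comparing — Policy A: J=4067, Policy B: J=12612. Highest is 12612 (Policy B).

12612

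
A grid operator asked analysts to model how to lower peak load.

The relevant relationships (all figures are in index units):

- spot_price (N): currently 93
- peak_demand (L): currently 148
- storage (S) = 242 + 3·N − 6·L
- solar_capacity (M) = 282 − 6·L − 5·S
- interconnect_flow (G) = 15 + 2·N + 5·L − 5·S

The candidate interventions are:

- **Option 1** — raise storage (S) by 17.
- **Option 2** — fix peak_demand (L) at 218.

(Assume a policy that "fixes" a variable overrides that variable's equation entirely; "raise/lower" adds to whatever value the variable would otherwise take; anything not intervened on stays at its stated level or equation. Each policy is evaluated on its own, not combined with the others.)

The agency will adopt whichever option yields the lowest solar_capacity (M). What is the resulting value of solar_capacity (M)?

Option 1 (S + 17):
  N = 93
  L = 148
  S = 242 + 3·93 − 6·148 (+17 from intervention) = -350
  M = 282 − 6·148 − 5·(-350) = 1144
Option 2 (L := 218):
  N = 93
  L = 218
  S = 242 + 3·93 − 6·218 = -787
  M = 282 − 6·218 − 5·(-787) = 2909
Comparing — Option 1: M=1144, Option 2: M=2909. Lowest is 1144 (Option 1).

1144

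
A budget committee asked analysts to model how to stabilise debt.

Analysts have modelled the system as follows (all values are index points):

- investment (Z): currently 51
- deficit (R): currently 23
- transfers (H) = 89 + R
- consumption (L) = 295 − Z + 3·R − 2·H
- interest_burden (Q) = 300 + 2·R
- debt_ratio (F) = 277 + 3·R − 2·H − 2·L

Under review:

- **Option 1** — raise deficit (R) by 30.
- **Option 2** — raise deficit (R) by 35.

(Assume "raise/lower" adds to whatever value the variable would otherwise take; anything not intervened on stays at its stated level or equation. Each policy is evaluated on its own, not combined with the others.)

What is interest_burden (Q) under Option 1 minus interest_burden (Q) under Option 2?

Option 1 (R + 30):
  R = 23 + 30 = 53
  Q = 300 + 2·53 = 406
Option 2 (R + 35):
  R = 23 + 35 = 58
  Q = 300 + 2·58 = 416
Q: 406 − 416 = -10

-10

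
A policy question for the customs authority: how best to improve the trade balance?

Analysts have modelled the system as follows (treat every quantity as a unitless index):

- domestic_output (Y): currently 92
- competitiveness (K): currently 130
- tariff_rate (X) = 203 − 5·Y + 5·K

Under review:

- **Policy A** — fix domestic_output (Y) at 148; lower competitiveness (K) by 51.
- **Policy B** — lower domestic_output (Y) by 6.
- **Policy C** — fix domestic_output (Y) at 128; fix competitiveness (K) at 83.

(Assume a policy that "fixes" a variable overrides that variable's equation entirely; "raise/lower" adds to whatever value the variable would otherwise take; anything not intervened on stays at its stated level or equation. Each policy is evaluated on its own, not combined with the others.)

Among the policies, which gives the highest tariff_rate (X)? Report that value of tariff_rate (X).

Policy A (Y := 148, K − 51):
  Y = 148
  K = 130 − 51 = 79
  X = 203 − 5·148 + 5·79 = -142
Policy B (Y − 6):
  Y = 92 − 6 = 86
  K = 130
  X = 203 − 5·86 + 5·130 = 423
Policy C (Y := 128, K := 83):
  Y = 128
  K = 83
  X = 203 − 5·128 + 5·83 = -22
Comparing — Policy A: X=-142, Policy B: X=423, Policy C: X=-22. Highest is 423 (Policy B).

423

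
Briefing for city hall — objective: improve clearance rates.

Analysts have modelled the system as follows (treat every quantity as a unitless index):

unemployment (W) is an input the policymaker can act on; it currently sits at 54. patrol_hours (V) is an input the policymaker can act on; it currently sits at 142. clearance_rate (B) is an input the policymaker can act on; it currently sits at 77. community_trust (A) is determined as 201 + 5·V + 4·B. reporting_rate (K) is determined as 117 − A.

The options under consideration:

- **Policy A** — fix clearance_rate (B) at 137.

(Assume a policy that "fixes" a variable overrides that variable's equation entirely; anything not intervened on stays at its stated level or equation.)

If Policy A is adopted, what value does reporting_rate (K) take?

Policy A (B := 137):
  V = 142
  B = 137
  A = 201 + 5·142 + 4·137 = 1459
  K = 117 − 1459 = -1342

-1342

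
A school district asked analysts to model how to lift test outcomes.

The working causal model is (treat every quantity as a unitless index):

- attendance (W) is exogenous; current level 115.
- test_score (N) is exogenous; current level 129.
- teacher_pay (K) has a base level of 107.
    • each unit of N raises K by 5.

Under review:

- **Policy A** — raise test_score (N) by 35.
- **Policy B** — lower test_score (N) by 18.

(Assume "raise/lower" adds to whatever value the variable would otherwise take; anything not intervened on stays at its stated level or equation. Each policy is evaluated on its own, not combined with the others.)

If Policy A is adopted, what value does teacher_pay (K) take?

Policy A (N + 35):
  N = 129 + 35 = 164
  K = 107 + 5·164 = 927

927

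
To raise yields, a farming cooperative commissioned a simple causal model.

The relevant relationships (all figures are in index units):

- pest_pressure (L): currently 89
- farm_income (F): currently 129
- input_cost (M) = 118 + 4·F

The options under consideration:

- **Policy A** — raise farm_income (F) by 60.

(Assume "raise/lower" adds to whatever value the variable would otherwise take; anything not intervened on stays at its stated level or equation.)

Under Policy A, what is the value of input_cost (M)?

874

Policy A (F + 60):
  F = 129 + 60 = 189
  M = 118 + 4·189 = 874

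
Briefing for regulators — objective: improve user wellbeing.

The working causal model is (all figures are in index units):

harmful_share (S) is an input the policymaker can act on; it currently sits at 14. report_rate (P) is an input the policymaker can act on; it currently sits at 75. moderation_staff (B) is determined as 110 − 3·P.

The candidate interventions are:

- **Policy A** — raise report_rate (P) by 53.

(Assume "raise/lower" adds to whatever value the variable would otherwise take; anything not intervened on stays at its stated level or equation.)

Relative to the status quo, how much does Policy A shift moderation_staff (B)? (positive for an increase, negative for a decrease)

Baseline:
  P = 75
  B = 110 − 3·75 = -115
Policy A (P + 53):
  P = 75 + 53 = 128
  B = 110 − 3·128 = -274
Change in B: -274 − (-115) = -159

-159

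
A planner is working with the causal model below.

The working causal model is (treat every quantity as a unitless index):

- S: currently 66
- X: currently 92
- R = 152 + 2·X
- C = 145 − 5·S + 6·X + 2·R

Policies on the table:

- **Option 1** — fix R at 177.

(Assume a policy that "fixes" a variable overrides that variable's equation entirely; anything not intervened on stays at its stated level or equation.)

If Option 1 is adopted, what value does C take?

721

Option 1 (R := 177):
  S = 66
  X = 92
  R = 177
  C = 145 − 5·66 + 6·92 + 2·177 = 721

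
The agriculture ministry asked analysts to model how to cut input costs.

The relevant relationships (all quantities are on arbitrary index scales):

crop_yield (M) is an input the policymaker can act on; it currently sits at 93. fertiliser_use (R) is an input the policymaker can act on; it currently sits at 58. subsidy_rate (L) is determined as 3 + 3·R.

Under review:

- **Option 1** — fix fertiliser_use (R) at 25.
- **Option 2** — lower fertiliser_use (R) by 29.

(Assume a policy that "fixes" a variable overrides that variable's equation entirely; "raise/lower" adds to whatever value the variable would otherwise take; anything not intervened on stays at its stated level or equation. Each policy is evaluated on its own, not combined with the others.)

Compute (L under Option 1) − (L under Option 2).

Option 1 (R := 25):
  R = 25
  L = 3 + 3·25 = 78
Option 2 (R − 29):
  R = 58 − 29 = 29
  L = 3 + 3·29 = 90
L: 78 − 90 = -12

-12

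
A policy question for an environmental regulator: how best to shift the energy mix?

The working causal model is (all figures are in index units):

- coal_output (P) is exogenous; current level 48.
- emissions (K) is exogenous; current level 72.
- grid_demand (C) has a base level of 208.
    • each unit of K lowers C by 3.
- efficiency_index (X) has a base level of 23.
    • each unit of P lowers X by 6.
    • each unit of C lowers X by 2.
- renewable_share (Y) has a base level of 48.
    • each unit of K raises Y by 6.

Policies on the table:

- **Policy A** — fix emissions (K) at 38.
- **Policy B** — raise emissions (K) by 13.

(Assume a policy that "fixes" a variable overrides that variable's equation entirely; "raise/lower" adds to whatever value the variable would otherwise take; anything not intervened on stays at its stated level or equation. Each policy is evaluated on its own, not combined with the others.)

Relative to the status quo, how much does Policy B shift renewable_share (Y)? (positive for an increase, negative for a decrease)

Baseline:
  K = 72
  Y = 48 + 6·72 = 480
Policy B (K + 13):
  K = 72 + 13 = 85
  Y = 48 + 6·85 = 558
Change in Y: 558 − 480 = 78

78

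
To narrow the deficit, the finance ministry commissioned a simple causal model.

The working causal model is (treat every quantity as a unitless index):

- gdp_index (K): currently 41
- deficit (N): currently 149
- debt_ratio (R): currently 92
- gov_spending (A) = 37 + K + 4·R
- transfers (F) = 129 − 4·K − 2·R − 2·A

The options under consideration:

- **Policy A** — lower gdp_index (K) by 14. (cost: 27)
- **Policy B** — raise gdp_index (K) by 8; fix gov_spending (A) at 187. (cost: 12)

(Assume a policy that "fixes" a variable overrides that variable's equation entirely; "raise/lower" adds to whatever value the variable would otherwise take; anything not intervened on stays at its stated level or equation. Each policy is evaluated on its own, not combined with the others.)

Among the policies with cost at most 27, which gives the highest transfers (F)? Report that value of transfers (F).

-625

Policy A (K − 14):
  K = 41 − 14 = 27
  R = 92
  A = 37 + 27 + 4·92 = 432
  F = 129 − 4·27 − 2·92 − 2·432 = -1027
Policy B (K + 8, A := 187):
  K = 41 + 8 = 49
  R = 92
  A = 187
  F = 129 − 4·49 − 2·92 − 2·187 = -625
Comparing — Policy A: F=-1027, Policy B: F=-625. Highest is -625 (Policy B).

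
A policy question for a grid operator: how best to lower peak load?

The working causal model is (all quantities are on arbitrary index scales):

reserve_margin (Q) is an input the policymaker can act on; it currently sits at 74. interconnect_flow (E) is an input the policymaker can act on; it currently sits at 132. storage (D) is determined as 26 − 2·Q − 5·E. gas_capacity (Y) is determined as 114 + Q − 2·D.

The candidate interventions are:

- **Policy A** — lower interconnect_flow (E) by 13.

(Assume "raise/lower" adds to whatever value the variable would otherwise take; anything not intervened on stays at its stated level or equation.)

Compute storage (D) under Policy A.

-717

Policy A (E − 13):
  Q = 74
  E = 132 − 13 = 119
  D = 26 − 2·74 − 5·119 = -717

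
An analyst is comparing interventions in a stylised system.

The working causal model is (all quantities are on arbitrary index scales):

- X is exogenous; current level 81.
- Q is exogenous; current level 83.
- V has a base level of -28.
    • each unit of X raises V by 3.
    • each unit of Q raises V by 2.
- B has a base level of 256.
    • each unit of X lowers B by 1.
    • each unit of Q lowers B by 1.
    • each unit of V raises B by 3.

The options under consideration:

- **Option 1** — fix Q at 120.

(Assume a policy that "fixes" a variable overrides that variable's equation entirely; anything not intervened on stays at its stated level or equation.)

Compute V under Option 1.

455

Option 1 (Q := 120):
  X = 81
  Q = 120
  V = -28 + 3·81 + 2·120 = 455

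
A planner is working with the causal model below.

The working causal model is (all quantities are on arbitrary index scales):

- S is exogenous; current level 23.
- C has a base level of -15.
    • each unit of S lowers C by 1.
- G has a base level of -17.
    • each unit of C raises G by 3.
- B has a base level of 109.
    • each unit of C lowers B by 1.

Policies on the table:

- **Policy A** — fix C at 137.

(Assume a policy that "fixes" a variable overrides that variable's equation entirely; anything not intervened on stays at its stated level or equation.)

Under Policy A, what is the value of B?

Policy A (C := 137):
  S = 23
  C = 137
  B = 109 − 137 = -28

-28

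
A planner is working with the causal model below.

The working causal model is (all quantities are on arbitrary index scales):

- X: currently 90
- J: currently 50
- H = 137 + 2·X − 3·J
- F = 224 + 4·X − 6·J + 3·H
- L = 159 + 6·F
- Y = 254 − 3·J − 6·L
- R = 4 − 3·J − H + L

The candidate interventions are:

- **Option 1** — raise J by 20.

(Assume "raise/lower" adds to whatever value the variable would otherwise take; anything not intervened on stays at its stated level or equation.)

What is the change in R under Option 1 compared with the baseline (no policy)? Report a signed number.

-1800

Baseline:
  X = 90
  J = 50
  H = 137 + 2·90 − 3·50 = 167
  F = 224 + 4·90 − 6·50 + 3·167 = 785
  L = 159 + 6·785 = 4869
  R = 4 − 3·50 − 167 + 4869 = 4556
Option 1 (J + 20):
  X = 90
  J = 50 + 20 = 70
  H = 137 + 2·90 − 3·70 = 107
  F = 224 + 4·90 − 6·70 + 3·107 = 485
  L = 159 + 6·485 = 3069
  R = 4 − 3·70 − 107 + 3069 = 2756
Change in R: 2756 − 4556 = -1800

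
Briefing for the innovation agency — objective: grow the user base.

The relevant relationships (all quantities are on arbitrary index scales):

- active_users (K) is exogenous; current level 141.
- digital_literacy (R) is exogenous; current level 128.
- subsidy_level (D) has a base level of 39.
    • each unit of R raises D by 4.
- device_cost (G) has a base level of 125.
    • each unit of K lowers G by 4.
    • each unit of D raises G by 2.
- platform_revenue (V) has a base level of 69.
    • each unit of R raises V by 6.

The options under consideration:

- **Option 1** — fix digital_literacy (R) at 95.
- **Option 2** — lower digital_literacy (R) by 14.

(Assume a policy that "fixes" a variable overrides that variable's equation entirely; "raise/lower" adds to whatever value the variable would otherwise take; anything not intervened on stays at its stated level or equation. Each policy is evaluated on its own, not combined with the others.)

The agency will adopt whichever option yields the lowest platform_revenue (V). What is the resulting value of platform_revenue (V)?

Option 1 (R := 95):
  R = 95
  V = 69 + 6·95 = 639
Option 2 (R − 14):
  R = 128 − 14 = 114
  V = 69 + 6·114 = 753
Comparing — Option 1: V=639, Option 2: V=753. Lowest is 639 (Option 1).

639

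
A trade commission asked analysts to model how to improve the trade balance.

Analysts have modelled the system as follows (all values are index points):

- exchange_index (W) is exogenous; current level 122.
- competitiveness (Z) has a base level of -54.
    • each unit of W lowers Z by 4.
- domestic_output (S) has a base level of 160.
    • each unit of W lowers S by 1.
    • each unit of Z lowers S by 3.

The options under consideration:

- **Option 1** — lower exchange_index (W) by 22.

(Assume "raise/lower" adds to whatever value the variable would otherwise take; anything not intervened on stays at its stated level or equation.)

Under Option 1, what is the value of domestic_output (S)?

Option 1 (W − 22):
  W = 122 − 22 = 100
  Z = -54 − 4·100 = -454
  S = 160 − 100 − 3·(-454) = 1422

1422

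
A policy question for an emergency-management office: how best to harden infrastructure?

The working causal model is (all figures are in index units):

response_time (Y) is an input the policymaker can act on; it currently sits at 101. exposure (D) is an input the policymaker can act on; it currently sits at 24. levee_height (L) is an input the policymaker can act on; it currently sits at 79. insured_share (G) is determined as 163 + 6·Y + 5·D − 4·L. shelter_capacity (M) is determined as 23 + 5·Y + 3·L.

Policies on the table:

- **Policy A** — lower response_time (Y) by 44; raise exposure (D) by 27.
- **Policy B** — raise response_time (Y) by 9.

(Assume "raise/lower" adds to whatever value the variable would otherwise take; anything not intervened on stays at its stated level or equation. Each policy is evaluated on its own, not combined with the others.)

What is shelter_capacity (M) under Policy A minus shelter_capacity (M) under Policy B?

-265

Policy A (Y − 44, D + 27):
  Y = 101 − 44 = 57
  L = 79
  M = 23 + 5·57 + 3·79 = 545
Policy B (Y + 9):
  Y = 101 + 9 = 110
  L = 79
  M = 23 + 5·110 + 3·79 = 810
M: 545 − 810 = -265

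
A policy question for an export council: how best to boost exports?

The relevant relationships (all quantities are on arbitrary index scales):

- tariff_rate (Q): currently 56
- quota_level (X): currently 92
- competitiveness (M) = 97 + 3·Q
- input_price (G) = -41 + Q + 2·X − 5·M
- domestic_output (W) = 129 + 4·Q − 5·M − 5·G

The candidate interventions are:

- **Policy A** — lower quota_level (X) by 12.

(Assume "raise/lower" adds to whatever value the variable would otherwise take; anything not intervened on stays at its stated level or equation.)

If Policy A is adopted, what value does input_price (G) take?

Policy A (X − 12):
  Q = 56
  X = 92 − 12 = 80
  M = 97 + 3·56 = 265
  G = -41 + 56 + 2·80 − 5·265 = -1150

-1150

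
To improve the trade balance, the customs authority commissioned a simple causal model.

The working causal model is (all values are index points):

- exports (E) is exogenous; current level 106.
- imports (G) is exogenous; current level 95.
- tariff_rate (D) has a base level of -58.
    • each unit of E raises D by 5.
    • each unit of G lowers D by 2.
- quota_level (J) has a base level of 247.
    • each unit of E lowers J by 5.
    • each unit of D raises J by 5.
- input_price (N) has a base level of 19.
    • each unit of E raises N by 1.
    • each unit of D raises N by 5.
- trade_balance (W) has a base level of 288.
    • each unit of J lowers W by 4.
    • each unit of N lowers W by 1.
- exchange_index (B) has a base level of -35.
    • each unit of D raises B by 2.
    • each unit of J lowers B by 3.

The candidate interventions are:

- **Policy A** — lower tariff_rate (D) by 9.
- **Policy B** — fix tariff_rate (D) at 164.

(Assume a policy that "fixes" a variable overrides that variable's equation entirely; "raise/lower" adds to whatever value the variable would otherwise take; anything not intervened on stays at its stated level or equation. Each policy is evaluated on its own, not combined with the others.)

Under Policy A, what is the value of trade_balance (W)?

Policy A (D − 9):
  E = 106
  G = 95
  D = -58 + 5·106 − 2·95 (−9 from intervention) = 273
  J = 247 − 5·106 + 5·273 = 1082
  N = 19 + 106 + 5·273 = 1490
  W = 288 − 4·1082 − 1490 = -5530

-5530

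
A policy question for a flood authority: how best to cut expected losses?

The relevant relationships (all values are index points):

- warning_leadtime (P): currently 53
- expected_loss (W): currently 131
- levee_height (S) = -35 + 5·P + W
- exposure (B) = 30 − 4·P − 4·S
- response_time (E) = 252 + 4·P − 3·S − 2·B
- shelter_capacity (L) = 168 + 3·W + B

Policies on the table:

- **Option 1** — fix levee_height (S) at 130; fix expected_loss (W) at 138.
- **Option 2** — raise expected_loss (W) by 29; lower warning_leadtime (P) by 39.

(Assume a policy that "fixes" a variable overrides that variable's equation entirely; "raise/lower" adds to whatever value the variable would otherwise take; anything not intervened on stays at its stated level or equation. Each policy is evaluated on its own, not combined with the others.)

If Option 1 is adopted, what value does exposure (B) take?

Option 1 (S := 130, W := 138):
  P = 53
  W = 138
  S = 130
  B = 30 − 4·53 − 4·130 = -702

-702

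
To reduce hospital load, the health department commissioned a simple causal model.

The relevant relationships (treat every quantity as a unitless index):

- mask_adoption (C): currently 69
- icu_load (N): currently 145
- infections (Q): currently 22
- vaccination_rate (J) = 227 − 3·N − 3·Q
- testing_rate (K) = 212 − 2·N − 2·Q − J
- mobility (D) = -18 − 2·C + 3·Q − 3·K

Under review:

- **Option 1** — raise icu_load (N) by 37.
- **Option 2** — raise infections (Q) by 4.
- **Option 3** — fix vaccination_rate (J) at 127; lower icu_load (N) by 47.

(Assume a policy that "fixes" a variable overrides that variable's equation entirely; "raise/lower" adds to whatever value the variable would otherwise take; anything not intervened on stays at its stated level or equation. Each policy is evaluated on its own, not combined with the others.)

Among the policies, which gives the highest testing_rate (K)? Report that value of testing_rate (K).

Option 1 (N + 37):
  N = 145 + 37 = 182
  Q = 22
  J = 227 − 3·182 − 3·22 = -385
  K = 212 − 2·182 − 2·22 − (-385) = 189
Option 2 (Q + 4):
  N = 145
  Q = 22 + 4 = 26
  J = 227 − 3·145 − 3·26 = -286
  K = 212 − 2·145 − 2·26 − (-286) = 156
Option 3 (J := 127, N − 47):
  N = 145 − 47 = 98
  Q = 22
  J = 127
  K = 212 − 2·98 − 2·22 − 127 = -155
Comparing — Option 1: K=189, Option 2: K=156, Option 3: K=-155. Highest is 189 (Option 1).

189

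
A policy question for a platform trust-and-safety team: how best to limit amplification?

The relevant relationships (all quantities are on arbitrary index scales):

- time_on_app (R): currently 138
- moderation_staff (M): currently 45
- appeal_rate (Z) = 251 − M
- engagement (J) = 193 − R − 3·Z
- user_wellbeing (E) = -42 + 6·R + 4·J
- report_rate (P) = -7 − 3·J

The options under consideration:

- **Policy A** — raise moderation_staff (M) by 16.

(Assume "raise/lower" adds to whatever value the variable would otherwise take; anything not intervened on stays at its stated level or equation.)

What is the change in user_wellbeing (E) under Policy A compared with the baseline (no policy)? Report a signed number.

192

Baseline:
  R = 138
  M = 45
  Z = 251 − 45 = 206
  J = 193 − 138 − 3·206 = -563
  E = -42 + 6·138 + 4·(-563) = -1466
Policy A (M + 16):
  R = 138
  M = 45 + 16 = 61
  Z = 251 − 61 = 190
  J = 193 − 138 − 3·190 = -515
  E = -42 + 6·138 + 4·(-515) = -1274
Change in E: -1274 − (-1466) = 192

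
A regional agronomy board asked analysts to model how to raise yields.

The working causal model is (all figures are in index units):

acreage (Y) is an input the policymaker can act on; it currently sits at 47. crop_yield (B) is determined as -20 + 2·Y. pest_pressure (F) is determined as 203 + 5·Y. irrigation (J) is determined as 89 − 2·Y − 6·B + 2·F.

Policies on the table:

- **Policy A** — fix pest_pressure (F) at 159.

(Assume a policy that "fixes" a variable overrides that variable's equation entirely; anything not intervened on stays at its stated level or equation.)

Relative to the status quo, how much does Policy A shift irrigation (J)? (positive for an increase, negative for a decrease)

Baseline:
  Y = 47
  B = -20 + 2·47 = 74
  F = 203 + 5·47 = 438
  J = 89 − 2·47 − 6·74 + 2·438 = 427
Policy A (F := 159):
  Y = 47
  B = -20 + 2·47 = 74
  F = 159
  J = 89 − 2·47 − 6·74 + 2·159 = -131
Change in J: -131 − 427 = -558

-558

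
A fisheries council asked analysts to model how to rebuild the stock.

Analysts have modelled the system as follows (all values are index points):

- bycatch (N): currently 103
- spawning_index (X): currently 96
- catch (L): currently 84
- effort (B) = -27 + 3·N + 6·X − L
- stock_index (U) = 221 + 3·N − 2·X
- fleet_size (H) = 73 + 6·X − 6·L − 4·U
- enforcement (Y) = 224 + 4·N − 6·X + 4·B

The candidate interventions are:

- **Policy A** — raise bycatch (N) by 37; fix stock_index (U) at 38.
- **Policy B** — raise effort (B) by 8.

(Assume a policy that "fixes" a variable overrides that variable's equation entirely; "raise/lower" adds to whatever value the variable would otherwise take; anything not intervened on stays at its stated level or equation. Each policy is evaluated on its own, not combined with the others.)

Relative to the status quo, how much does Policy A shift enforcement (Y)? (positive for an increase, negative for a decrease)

Baseline:
  N = 103
  X = 96
  L = 84
  B = -27 + 3·103 + 6·96 − 84 = 774
  Y = 224 + 4·103 − 6·96 + 4·774 = 3156
Policy A (N + 37, U := 38):
  N = 103 + 37 = 140
  X = 96
  L = 84
  B = -27 + 3·140 + 6·96 − 84 = 885
  Y = 224 + 4·140 − 6·96 + 4·885 = 3748
Change in Y: 3748 − 3156 = 592

592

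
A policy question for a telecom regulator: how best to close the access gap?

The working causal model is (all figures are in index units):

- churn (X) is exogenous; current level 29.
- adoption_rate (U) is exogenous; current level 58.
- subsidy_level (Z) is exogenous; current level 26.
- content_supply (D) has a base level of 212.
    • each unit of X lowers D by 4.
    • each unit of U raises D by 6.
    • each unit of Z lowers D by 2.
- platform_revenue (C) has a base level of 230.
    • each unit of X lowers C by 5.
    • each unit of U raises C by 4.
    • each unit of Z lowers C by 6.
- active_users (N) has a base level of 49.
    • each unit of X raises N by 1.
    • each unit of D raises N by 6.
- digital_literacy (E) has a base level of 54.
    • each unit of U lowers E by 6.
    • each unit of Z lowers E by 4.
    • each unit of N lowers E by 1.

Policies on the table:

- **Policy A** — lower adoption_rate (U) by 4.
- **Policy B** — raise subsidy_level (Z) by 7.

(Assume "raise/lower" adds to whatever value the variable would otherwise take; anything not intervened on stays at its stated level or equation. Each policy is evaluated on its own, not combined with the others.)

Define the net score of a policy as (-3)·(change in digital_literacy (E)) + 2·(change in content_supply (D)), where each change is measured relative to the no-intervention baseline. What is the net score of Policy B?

-196

Baseline:
  X = 29
  U = 58
  Z = 26
  D = 212 − 4·29 + 6·58 − 2·26 = 392
  N = 49 + 29 + 6·392 = 2430
  E = 54 − 6·58 − 4·26 − 2430 = -2828
Policy B (Z + 7):
  X = 29
  U = 58
  Z = 26 + 7 = 33
  D = 212 − 4·29 + 6·58 − 2·33 = 378
  N = 49 + 29 + 6·378 = 2346
  E = 54 − 6·58 − 4·33 − 2346 = -2772
ΔE = -2772 − (-2828) = 56; ΔD = 378 − 392 = -14
Score = (-3)·56 + 2·(-14) = -196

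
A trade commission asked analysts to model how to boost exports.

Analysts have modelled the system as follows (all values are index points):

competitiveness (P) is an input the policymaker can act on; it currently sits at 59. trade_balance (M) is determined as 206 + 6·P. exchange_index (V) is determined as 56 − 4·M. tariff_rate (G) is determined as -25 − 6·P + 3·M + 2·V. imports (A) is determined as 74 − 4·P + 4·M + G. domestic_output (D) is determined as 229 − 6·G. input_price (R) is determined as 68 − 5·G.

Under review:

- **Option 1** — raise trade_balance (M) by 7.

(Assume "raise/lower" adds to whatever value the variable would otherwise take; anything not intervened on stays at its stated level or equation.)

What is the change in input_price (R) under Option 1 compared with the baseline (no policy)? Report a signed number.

175

Baseline:
  P = 59
  M = 206 + 6·59 = 560
  V = 56 − 4·560 = -2184
  G = -25 − 6·59 + 3·560 + 2·(-2184) = -3067
  R = 68 − 5·(-3067) = 15403
Option 1 (M + 7):
  P = 59
  M = 206 + 6·59 (+7 from intervention) = 567
  V = 56 − 4·567 = -2212
  G = -25 − 6·59 + 3·567 + 2·(-2212) = -3102
  R = 68 − 5·(-3102) = 15578
Change in R: 15578 − 15403 = 175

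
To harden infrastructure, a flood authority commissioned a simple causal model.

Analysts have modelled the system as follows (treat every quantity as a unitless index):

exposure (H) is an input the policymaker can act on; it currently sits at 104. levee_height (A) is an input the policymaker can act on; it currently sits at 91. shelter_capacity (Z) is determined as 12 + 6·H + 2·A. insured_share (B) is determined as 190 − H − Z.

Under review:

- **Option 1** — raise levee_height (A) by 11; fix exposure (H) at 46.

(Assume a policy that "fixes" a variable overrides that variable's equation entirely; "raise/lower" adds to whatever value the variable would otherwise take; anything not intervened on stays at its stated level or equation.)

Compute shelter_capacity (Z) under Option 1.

Option 1 (A + 11, H := 46):
  H = 46
  A = 91 + 11 = 102
  Z = 12 + 6·46 + 2·102 = 492

492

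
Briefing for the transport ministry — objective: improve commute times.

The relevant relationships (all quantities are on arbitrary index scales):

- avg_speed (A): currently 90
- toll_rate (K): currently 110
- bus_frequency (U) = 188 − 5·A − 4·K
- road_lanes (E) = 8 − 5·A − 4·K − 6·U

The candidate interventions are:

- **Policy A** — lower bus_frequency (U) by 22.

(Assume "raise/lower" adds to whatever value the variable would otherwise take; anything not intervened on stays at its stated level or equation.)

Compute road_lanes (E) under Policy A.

3462

Policy A (U − 22):
  A = 90
  K = 110
  U = 188 − 5·90 − 4·110 (−22 from intervention) = -724
  E = 8 − 5·90 − 4·110 − 6·(-724) = 3462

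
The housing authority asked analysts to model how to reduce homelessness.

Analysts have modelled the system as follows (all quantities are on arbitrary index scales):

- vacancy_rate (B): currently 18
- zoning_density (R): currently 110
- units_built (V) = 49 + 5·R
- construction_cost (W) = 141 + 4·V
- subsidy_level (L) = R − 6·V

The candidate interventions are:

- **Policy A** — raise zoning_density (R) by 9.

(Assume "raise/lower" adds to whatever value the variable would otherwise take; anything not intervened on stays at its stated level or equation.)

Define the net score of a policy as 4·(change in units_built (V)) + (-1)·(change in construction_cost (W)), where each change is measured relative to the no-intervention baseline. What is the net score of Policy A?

Baseline:
  R = 110
  V = 49 + 5·110 = 599
  W = 141 + 4·599 = 2537
Policy A (R + 9):
  R = 110 + 9 = 119
  V = 49 + 5·119 = 644
  W = 141 + 4·644 = 2717
ΔV = 644 − 599 = 45; ΔW = 2717 − 2537 = 180
Score = 4·45 + (-1)·180 = 0

0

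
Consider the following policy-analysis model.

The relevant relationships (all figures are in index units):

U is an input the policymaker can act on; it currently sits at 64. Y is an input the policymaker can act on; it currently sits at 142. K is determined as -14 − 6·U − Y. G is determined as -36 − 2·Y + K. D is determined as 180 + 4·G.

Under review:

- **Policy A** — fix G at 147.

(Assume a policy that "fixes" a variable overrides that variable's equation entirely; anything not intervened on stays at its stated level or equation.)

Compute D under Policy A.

768

Policy A (G := 147):
  U = 64
  Y = 142
  K = -14 − 6·64 − 142 = -540
  G = 147
  D = 180 + 4·147 = 768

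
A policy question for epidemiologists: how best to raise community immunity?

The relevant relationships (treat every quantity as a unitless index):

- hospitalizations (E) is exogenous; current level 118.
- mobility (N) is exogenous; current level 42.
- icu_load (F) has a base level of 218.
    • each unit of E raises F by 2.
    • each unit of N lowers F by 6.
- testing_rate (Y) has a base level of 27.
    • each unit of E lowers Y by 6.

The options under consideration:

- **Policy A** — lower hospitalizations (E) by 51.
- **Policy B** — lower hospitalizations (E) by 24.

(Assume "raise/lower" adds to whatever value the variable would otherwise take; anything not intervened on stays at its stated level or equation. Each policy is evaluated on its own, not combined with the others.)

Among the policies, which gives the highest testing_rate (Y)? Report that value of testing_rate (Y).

Policy A (E − 51):
  E = 118 − 51 = 67
  Y = 27 − 6·67 = -375
Policy B (E − 24):
  E = 118 − 24 = 94
  Y = 27 − 6·94 = -537
Comparing — Policy A: Y=-375, Policy B: Y=-537. Highest is -375 (Policy A).

-375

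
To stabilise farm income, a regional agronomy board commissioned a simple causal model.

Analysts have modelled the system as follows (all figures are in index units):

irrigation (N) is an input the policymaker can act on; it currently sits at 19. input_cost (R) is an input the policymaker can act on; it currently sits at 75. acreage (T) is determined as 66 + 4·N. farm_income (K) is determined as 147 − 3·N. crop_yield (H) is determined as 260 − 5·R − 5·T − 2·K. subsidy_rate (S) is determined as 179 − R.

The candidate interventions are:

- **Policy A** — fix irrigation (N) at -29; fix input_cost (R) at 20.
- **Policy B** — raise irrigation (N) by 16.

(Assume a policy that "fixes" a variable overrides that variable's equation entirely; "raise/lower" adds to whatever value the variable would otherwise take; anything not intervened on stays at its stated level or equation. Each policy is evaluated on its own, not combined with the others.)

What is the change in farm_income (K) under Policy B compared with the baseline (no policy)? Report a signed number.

Baseline:
  N = 19
  K = 147 − 3·19 = 90
Policy B (N + 16):
  N = 19 + 16 = 35
  K = 147 − 3·35 = 42
Change in K: 42 − 90 = -48

-48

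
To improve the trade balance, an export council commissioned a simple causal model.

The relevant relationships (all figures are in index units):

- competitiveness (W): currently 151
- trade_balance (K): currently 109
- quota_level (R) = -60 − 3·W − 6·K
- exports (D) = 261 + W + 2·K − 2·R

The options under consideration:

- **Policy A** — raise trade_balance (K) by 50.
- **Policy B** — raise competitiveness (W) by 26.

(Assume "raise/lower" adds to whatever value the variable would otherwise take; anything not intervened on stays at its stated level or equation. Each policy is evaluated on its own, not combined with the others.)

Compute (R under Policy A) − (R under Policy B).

Policy A (K + 50):
  W = 151
  K = 109 + 50 = 159
  R = -60 − 3·151 − 6·159 = -1467
Policy B (W + 26):
  W = 151 + 26 = 177
  K = 109
  R = -60 − 3·177 − 6·109 = -1245
R: -1467 − (-1245) = -222

-222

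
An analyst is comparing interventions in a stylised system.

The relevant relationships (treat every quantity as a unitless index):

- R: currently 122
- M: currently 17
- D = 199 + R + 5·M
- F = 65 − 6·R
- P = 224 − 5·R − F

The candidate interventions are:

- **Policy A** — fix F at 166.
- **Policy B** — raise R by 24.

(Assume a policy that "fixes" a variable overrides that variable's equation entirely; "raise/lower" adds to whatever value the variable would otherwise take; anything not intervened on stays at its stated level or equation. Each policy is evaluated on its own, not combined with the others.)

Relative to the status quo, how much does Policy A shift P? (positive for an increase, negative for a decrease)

Baseline:
  R = 122
  F = 65 − 6·122 = -667
  P = 224 − 5·122 − (-667) = 281
Policy A (F := 166):
  R = 122
  F = 166
  P = 224 − 5·122 − 166 = -552
Change in P: -552 − 281 = -833

-833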